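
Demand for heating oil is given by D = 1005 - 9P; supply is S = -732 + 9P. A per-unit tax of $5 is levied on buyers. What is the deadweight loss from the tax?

Deadweight loss = 56.25

Pre-tax equilibrium: P* = 96.5, Q* = 136.5.
Tax on buyers shifts demand to D = 1005 − 9(P + 5) = 960 - 9P.
960 - 9P = -732 + 9P gives seller price Ps = 94; buyers pay Pb = 94 + 5 = 99.
New quantity: Q = 1005 − 9(99) = 114.
DWL = ½ × 5 × (136.5 − 114) = 56.25.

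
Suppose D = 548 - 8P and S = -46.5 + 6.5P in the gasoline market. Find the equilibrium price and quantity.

Set D = S: 548 - 8P = -46.5 + 6.5P.
594.5 = 14.5P, so P* = 41.
Q* = 548 − 8(41) = 220.

P* = 41, Q* = 220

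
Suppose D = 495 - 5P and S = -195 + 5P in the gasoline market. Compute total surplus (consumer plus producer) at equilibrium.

Equilibrium: 495 - 5P = -195 + 5P gives P* = 69, Q* = 150.
Demand choke price: P = 99; supply starts at P = 39.
CS = ½(99 − 69)(150) = 2250; PS = ½(69 − 39)(150) = 2250.

Total surplus = 4500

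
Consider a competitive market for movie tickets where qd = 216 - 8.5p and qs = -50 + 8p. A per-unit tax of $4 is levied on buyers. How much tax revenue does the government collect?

Pre-tax equilibrium: p* = 532/33, q* = 2606/33.
Tax on buyers shifts demand to qd = 216 − 8.5(p + 4) = 182 - 8.5p.
182 - 8.5p = -50 + 8p gives seller price ps = 464/33; buyers pay pb = 464/33 + 4 = 596/33.
New quantity: q = 216 − 8.5(596/33) = 2062/33.
Revenue = 4 × 2062/33 = 8248/33.

Tax revenue = 8248/33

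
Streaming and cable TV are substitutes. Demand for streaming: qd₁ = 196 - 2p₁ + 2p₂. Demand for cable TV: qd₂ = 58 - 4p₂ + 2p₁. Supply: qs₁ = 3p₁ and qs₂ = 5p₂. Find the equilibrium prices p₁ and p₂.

p₁ = 1880/41, p₂ = 682/41

Market 1: 196 - 2p₁ + 2p₂ = 3p₁ → 5p₁ - 2p₂ = 196.
Market 2: 9p₂ - 2p₁ = 58.
Eliminating p₂: 9×(1) + 2×(2) gives 41p₁ = 1880, so p₁ = 1880/41.
Back-substitute into (2): p₂ = (58 + 2×1880/41) / 9 = 682/41.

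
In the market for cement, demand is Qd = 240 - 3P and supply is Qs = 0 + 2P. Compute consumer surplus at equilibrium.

Equilibrium: 240 - 3P = 0 + 2P gives P* = 48, Q* = 96.
Demand choke price (Qd = 0): P = 80.
CS = ½(80 − 48)(96) = 1536.

Consumer surplus = 1536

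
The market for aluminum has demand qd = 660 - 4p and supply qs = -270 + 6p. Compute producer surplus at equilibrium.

Equilibrium: 660 - 4p = -270 + 6p gives p* = 93, q* = 288.
Supply starts at p = 45 (where qs = 0).
PS = ½(93 − 45)(288) = 6912.

Producer surplus = 6912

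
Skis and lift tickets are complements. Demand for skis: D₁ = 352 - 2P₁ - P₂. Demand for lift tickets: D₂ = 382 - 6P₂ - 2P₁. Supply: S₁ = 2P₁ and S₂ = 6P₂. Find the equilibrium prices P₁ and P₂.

Market 1: 352 - 2P₁ - P₂ = 2P₁ → 4P₁ + P₂ = 352.
Market 2: 12P₂ + 2P₁ = 382.
Eliminating P₂: 12×(1) − 1×(2) gives 46P₁ = 3842, so P₁ = 1921/23.
Back-substitute into (2): P₂ = (382 − 2×1921/23) / 12 = 412/23.

P₁ = 1921/23, P₂ = 412/23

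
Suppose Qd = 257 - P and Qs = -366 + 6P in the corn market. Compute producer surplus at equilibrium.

Equilibrium: 257 - P = -366 + 6P gives P* = 89, Q* = 168.
Supply starts at P = 61 (where Qs = 0).
PS = ½(89 − 61)(168) = 2352.

Producer surplus = 2352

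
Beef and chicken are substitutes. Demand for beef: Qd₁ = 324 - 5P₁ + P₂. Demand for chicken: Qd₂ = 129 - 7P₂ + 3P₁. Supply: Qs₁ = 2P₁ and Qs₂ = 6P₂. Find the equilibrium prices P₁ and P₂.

Market 1: 324 - 5P₁ + P₂ = 2P₁ → 7P₁ - P₂ = 324.
Market 2: 13P₂ - 3P₁ = 129.
Eliminating P₂: 13×(1) + 1×(2) gives 88P₁ = 4341, so P₁ = 4341/88.
Back-substitute into (2): P₂ = (129 + 3×4341/88) / 13 = 1875/88.

P₁ = 4341/88, P₂ = 1875/88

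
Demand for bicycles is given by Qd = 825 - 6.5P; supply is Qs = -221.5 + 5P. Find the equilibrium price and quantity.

P* = 91, Q* = 233.5

Set Qd = Qs: 825 - 6.5P = -221.5 + 5P.
1046.5 = 11.5P, so P* = 91.
Q* = 825 − 6.5(91) = 233.5.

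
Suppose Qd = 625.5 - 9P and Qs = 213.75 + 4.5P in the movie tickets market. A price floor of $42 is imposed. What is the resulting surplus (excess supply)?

Surplus = 155.25

Equilibrium price would be P* = 30.5, so the floor at 42 binds.
At P = 42: Qd = 247.5, Qs = 402.75.
Surplus = 402.75 − 247.5 = 155.25.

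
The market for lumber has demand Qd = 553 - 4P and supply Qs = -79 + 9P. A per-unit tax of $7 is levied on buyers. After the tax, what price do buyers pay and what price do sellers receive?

Buyers pay 695/13, sellers receive 604/13

Pre-tax equilibrium: P* = 632/13, Q* = 4661/13.
Tax on buyers shifts demand to Qd = 553 − 4(P + 7) = 525 - 4P.
525 - 4P = -79 + 9P gives seller price Ps = 604/13; buyers pay Pb = 604/13 + 7 = 695/13.
New quantity: Q = 553 − 4(695/13) = 4409/13.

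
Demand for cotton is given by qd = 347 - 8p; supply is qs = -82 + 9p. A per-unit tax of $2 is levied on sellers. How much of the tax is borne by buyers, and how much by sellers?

Pre-tax equilibrium: p* = 429/17, q* = 2467/17.
Tax on sellers shifts supply to qs = -82 + 9(p − 2) = -100 + 9p.
347 - 8p = -100 + 9p gives buyer price pb = 447/17; sellers receive ps = 447/17 − 2 = 413/17.
New quantity: q = 347 − 8(447/17) = 2323/17.
Buyer burden = 447/17 − 429/17 = 18/17; seller burden = 429/17 − 413/17 = 16/17.

Buyers bear 18/17, sellers bear 16/17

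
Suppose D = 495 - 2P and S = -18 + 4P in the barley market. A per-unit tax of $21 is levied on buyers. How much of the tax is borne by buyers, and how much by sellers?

Pre-tax equilibrium: P* = 85.5, Q* = 324.
Tax on buyers shifts demand to D = 495 − 2(P + 21) = 453 - 2P.
453 - 2P = -18 + 4P gives seller price Ps = 78.5; buyers pay Pb = 78.5 + 21 = 99.5.
New quantity: Q = 495 − 2(99.5) = 296.
Buyer burden = 99.5 − 85.5 = 14; seller burden = 85.5 − 78.5 = 7.

Buyers bear $14, sellers bear $7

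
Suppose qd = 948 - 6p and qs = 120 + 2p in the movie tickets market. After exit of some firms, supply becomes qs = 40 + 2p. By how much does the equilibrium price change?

Δp = 10

Original equilibrium: p* = 103.5, q* = 327.
New equilibrium: 948 - 6p = 40 + 2p, so 908 = 8p and p' = 113.5; q' = 948 − 6(113.5) = 267.
Change in price: 113.5 − 103.5 = 10.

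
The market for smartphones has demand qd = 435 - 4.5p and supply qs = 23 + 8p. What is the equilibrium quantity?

Set qd = qs: 435 - 4.5p = 23 + 8p.
412 = 12.5p, so p* = 32.96.
q* = 435 − 4.5(32.96) = 286.68.

q* = 286.68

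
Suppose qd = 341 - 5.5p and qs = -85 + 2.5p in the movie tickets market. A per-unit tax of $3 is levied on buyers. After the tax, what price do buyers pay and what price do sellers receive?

Buyers pay $54.1875, sellers receive $51.1875

Pre-tax equilibrium: p* = 53.25, q* = 48.125.
Tax on buyers shifts demand to qd = 341 − 5.5(p + 3) = 324.5 - 5.5p.
324.5 - 5.5p = -85 + 2.5p gives seller price ps = 51.1875; buyers pay pb = 51.1875 + 3 = 54.1875.
New quantity: q = 341 − 5.5(54.1875) = 42.96875.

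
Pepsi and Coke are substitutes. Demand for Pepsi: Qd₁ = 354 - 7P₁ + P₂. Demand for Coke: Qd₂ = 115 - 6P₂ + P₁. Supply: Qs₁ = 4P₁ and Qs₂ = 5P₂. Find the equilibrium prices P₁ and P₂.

Market 1: 354 - 7P₁ + P₂ = 4P₁ → 11P₁ - P₂ = 354.
Market 2: 11P₂ - P₁ = 115.
Eliminating P₂: 11×(1) + 1×(2) gives 120P₁ = 4009, so P₁ = 4009/120.
Back-substitute into (2): P₂ = (115 + 1×4009/120) / 11 = 1619/120.

P₁ = 4009/120, P₂ = 1619/120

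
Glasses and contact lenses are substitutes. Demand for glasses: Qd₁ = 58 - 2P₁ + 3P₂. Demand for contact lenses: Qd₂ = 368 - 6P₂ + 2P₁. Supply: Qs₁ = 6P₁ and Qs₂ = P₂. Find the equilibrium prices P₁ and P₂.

P₁ = 30.2, P₂ = 61.2

Market 1: 58 - 2P₁ + 3P₂ = 6P₁ → 8P₁ - 3P₂ = 58.
Market 2: 7P₂ - 2P₁ = 368.
Eliminating P₂: 7×(1) + 3×(2) gives 50P₁ = 1510, so P₁ = 30.2.
Back-substitute into (2): P₂ = (368 + 2×30.2) / 7 = 61.2.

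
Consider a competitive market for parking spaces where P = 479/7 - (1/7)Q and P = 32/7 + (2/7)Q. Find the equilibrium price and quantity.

P* = 330/7, Q* = 149

Set the two price expressions equal: 479/7 - (1/7)Q = 32/7 + (2/7)Q.
447/7 = (3/7)Q, so Q* = 149.
P* = 479/7 − (1/7)(149) = 330/7.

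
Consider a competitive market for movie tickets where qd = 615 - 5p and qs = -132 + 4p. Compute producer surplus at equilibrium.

Producer surplus = 5000

Equilibrium: 615 - 5p = -132 + 4p gives p* = 83, q* = 200.
Supply starts at p = 33 (where qs = 0).
PS = ½(83 − 33)(200) = 5000.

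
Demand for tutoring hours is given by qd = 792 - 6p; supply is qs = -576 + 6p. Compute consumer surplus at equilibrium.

Consumer surplus = 972

Equilibrium: 792 - 6p = -576 + 6p gives p* = 114, q* = 108.
Demand choke price (qd = 0): p = 132.
CS = ½(132 − 114)(108) = 972.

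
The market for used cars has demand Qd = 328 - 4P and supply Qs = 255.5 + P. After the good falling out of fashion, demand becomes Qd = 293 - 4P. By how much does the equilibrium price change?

ΔP = -7

Original equilibrium: P* = 14.5, Q* = 270.
New equilibrium: 293 - 4P = 255.5 + P, so 37.5 = 5P and P' = 7.5; Q' = 293 − 4(7.5) = 263.
Change in price: 7.5 − 14.5 = -7.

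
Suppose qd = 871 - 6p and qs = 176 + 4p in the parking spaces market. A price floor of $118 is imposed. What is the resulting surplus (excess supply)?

Equilibrium price would be p* = 69.5, so the floor at 118 binds.
At p = 118: qd = 163, qs = 648.
Surplus = 648 − 163 = 485.

Surplus = 485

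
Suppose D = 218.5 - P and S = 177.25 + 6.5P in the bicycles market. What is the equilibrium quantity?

Q* = 213

Set D = S: 218.5 - P = 177.25 + 6.5P.
41.25 = 7.5P, so P* = 5.5.
Q* = 218.5 − 1(5.5) = 213.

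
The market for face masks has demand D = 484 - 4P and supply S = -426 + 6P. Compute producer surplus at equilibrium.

Equilibrium: 484 - 4P = -426 + 6P gives P* = 91, Q* = 120.
Supply starts at P = 71 (where S = 0).
PS = ½(91 − 71)(120) = 1200.

Producer surplus = 1200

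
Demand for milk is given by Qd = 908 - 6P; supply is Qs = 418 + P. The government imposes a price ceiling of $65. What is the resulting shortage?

Shortage = 35

Equilibrium price would be P* = 70, so the ceiling at 65 binds.
At P = 65: Qd = 908 − 6(65) = 518, Qs = 418 + 1(65) = 483.
Shortage = 518 − 483 = 35.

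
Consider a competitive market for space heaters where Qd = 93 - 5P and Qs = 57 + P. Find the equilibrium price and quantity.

Set Qd = Qs: 93 - 5P = 57 + P.
36 = 6P, so P* = 6.
Q* = 93 − 5(6) = 63.

P* = 6, Q* = 63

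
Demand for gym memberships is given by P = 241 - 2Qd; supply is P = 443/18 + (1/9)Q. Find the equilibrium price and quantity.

P* = 36, Q* = 102.5

Set the two price expressions equal: 241 - 2Q = 443/18 + (1/9)Q.
3895/18 = (19/9)Q, so Q* = 102.5.
P* = 241 − (2)(102.5) = 36.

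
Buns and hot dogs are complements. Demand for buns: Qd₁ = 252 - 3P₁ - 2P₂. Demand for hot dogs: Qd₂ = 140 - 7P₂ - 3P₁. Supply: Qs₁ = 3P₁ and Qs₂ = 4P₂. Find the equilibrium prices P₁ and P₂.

P₁ = 623/15, P₂ = 1.4

Market 1: 252 - 3P₁ - 2P₂ = 3P₁ → 6P₁ + 2P₂ = 252.
Market 2: 11P₂ + 3P₁ = 140.
Eliminating P₂: 11×(1) − 2×(2) gives 60P₁ = 2492, so P₁ = 623/15.
Back-substitute into (2): P₂ = (140 − 3×623/15) / 11 = 1.4.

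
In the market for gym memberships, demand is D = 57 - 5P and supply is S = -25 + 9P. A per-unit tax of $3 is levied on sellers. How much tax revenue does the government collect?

Tax revenue = 759/14

Pre-tax equilibrium: P* = 41/7, Q* = 194/7.
Tax on sellers shifts supply to S = -25 + 9(P − 3) = -52 + 9P.
57 - 5P = -52 + 9P gives buyer price Pb = 109/14; sellers receive Ps = 109/14 − 3 = 67/14.
New quantity: Q = 57 − 5(109/14) = 253/14.
Revenue = 3 × 253/14 = 759/14.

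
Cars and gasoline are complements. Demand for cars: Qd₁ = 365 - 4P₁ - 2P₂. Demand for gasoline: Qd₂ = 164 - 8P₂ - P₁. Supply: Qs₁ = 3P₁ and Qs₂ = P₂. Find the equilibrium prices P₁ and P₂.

Market 1: 365 - 4P₁ - 2P₂ = 3P₁ → 7P₁ + 2P₂ = 365.
Market 2: 9P₂ + P₁ = 164.
Eliminating P₂: 9×(1) − 2×(2) gives 61P₁ = 2957, so P₁ = 2957/61.
Back-substitute into (2): P₂ = (164 − 1×2957/61) / 9 = 783/61.

P₁ = 2957/61, P₂ = 783/61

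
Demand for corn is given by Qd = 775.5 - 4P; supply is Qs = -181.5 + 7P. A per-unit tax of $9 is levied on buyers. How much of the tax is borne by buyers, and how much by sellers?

Buyers bear 63/11, sellers bear 36/11

Pre-tax equilibrium: P* = 87, Q* = 427.5.
Tax on buyers shifts demand to Qd = 775.5 − 4(P + 9) = 739.5 - 4P.
739.5 - 4P = -181.5 + 7P gives seller price Ps = 921/11; buyers pay Pb = 921/11 + 9 = 1020/11.
New quantity: Q = 775.5 − 4(1020/11) = 8901/22.
Buyer burden = 1020/11 − 87 = 63/11; seller burden = 87 − 921/11 = 36/11.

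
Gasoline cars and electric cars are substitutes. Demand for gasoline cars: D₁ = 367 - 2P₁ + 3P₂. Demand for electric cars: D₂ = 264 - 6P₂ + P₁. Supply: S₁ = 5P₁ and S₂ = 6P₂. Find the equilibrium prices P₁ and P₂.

Market 1: 367 - 2P₁ + 3P₂ = 5P₁ → 7P₁ - 3P₂ = 367.
Market 2: 12P₂ - P₁ = 264.
Eliminating P₂: 12×(1) + 3×(2) gives 81P₁ = 5196, so P₁ = 1732/27.
Back-substitute into (2): P₂ = (264 + 1×1732/27) / 12 = 2215/81.

P₁ = 1732/27, P₂ = 2215/81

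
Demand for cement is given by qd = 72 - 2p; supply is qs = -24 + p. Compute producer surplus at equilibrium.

Equilibrium: 72 - 2p = -24 + p gives p* = 32, q* = 8.
Supply starts at p = 24 (where qs = 0).
PS = ½(32 − 24)(8) = 32.

Producer surplus = 32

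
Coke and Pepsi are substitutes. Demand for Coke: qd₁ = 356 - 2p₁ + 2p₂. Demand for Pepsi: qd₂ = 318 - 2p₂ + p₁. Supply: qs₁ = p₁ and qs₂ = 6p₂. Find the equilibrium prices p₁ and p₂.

p₁ = 1742/11, p₂ = 655/11

Market 1: 356 - 2p₁ + 2p₂ = p₁ → 3p₁ - 2p₂ = 356.
Market 2: 8p₂ - p₁ = 318.
Eliminating p₂: 8×(1) + 2×(2) gives 22p₁ = 3484, so p₁ = 1742/11.
Back-substitute into (2): p₂ = (318 + 1×1742/11) / 8 = 655/11.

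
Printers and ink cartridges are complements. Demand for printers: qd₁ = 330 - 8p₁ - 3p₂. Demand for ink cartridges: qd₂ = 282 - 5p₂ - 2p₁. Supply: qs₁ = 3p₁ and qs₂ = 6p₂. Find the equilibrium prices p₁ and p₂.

p₁ = 2784/115, p₂ = 2442/115

Market 1: 330 - 8p₁ - 3p₂ = 3p₁ → 11p₁ + 3p₂ = 330.
Market 2: 11p₂ + 2p₁ = 282.
Eliminating p₂: 11×(1) − 3×(2) gives 115p₁ = 2784, so p₁ = 2784/115.
Back-substitute into (2): p₂ = (282 − 2×2784/115) / 11 = 2442/115.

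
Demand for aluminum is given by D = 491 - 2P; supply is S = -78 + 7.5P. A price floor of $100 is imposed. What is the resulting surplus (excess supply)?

Surplus = 381

Equilibrium price would be P* = 1138/19, so the floor at 100 binds.
At P = 100: D = 291, S = 672.
Surplus = 672 − 291 = 381.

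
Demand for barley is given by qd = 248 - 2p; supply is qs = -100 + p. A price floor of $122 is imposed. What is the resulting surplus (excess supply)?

Surplus = 18

Equilibrium price would be p* = 116, so the floor at 122 binds.
At p = 122: qd = 4, qs = 22.
Surplus = 22 − 4 = 18.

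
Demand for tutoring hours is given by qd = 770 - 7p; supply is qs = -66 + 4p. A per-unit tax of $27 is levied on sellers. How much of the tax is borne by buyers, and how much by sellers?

Buyers bear 108/11, sellers bear 189/11

Pre-tax equilibrium: p* = 76, q* = 238.
Tax on sellers shifts supply to qs = -66 + 4(p − 27) = -174 + 4p.
770 - 7p = -174 + 4p gives buyer price pb = 944/11; sellers receive ps = 944/11 − 27 = 647/11.
New quantity: q = 770 − 7(944/11) = 1862/11.
Buyer burden = 944/11 − 76 = 108/11; seller burden = 76 − 647/11 = 189/11.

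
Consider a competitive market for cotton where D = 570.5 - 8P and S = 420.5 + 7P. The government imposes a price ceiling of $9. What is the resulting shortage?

Equilibrium price would be P* = 10, so the ceiling at 9 binds.
At P = 9: D = 570.5 − 8(9) = 498.5, S = 420.5 + 7(9) = 483.5.
Shortage = 498.5 − 483.5 = 15.

Shortage = 15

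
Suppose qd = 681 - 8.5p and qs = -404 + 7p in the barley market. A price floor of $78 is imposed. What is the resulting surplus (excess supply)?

Equilibrium price would be p* = 70, so the floor at 78 binds.
At p = 78: qd = 18, qs = 142.
Surplus = 142 − 18 = 124.

Surplus = 124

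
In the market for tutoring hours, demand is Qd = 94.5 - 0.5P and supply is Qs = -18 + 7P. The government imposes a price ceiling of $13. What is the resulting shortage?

Equilibrium price would be P* = 15, so the ceiling at 13 binds.
At P = 13: Qd = 94.5 − 0.5(13) = 88, Qs = -18 + 7(13) = 73.
Shortage = 88 − 73 = 15.

Shortage = 15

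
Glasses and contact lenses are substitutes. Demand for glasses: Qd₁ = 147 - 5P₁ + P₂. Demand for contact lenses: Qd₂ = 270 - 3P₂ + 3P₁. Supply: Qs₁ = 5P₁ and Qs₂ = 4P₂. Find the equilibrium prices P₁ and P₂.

P₁ = 1299/67, P₂ = 3141/67

Market 1: 147 - 5P₁ + P₂ = 5P₁ → 10P₁ - P₂ = 147.
Market 2: 7P₂ - 3P₁ = 270.
Eliminating P₂: 7×(1) + 1×(2) gives 67P₁ = 1299, so P₁ = 1299/67.
Back-substitute into (2): P₂ = (270 + 3×1299/67) / 7 = 3141/67.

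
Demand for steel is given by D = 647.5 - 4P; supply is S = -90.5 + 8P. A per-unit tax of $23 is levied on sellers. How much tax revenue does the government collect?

Pre-tax equilibrium: P* = 61.5, Q* = 401.5.
Tax on sellers shifts supply to S = -90.5 + 8(P − 23) = -274.5 + 8P.
647.5 - 4P = -274.5 + 8P gives buyer price Pb = 461/6; sellers receive Ps = 461/6 − 23 = 323/6.
New quantity: Q = 647.5 − 4(461/6) = 2041/6.
Revenue = 23 × 2041/6 = 46943/6.

Tax revenue = 46943/6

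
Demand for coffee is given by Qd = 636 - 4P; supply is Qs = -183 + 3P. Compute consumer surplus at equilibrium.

Consumer surplus = 3528

Equilibrium: 636 - 4P = -183 + 3P gives P* = 117, Q* = 168.
Demand choke price (Qd = 0): P = 159.
CS = ½(159 − 117)(168) = 3528.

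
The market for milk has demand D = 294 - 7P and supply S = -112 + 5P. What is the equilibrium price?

P* = 203/6

Set D = S: 294 - 7P = -112 + 5P.
406 = 12P, so P* = 203/6.
Q* = 294 − 7(203/6) = 343/6.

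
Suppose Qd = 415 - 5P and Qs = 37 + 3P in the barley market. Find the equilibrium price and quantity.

Set Qd = Qs: 415 - 5P = 37 + 3P.
378 = 8P, so P* = 47.25.
Q* = 415 − 5(47.25) = 178.75.

P* = 47.25, Q* = 178.75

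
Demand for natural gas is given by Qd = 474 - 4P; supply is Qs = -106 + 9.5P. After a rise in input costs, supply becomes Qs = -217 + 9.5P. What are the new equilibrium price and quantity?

P' = 1382/27, Q' = 7270/27

Original equilibrium: P* = 1160/27, Q* = 8158/27.
New equilibrium: 474 - 4P = -217 + 9.5P, so 691 = 13.5P and P' = 1382/27; Q' = 474 − 4(1382/27) = 7270/27.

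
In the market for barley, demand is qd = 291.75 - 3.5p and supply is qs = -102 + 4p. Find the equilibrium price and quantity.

Set qd = qs: 291.75 - 3.5p = -102 + 4p.
393.75 = 7.5p, so p* = 52.5.
q* = 291.75 − 3.5(52.5) = 108.

p* = 52.5, q* = 108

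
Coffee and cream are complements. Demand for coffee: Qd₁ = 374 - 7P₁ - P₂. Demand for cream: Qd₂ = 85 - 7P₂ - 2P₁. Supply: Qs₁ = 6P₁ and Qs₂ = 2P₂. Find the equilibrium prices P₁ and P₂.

P₁ = 3281/115, P₂ = 357/115

Market 1: 374 - 7P₁ - P₂ = 6P₁ → 13P₁ + P₂ = 374.
Market 2: 9P₂ + 2P₁ = 85.
Eliminating P₂: 9×(1) − 1×(2) gives 115P₁ = 3281, so P₁ = 3281/115.
Back-substitute into (2): P₂ = (85 − 2×3281/115) / 9 = 357/115.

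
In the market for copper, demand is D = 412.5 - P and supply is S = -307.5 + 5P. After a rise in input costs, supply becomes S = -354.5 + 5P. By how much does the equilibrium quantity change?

ΔQ = -47/6

Original equilibrium: P* = 120, Q* = 292.5.
New equilibrium: 412.5 - P = -354.5 + 5P, so 767 = 6P and P' = 767/6; Q' = 412.5 − 1(767/6) = 854/3.
Change in quantity: 854/3 − 292.5 = -47/6.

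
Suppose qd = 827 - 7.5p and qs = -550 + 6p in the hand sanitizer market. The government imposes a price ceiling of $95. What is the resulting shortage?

Equilibrium price would be p* = 102, so the ceiling at 95 binds.
At p = 95: qd = 827 − 7.5(95) = 114.5, qs = -550 + 6(95) = 20.
Shortage = 114.5 − 20 = 94.5.

Shortage = 94.5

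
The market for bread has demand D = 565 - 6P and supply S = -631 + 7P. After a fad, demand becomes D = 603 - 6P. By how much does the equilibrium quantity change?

Original equilibrium: P* = 92, Q* = 13.
New equilibrium: 603 - 6P = -631 + 7P, so 1234 = 13P and P' = 1234/13; Q' = 603 − 6(1234/13) = 435/13.
Change in quantity: 435/13 − 13 = 266/13.

ΔQ = 266/13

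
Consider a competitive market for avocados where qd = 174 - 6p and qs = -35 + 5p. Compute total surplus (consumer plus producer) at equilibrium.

Total surplus = 660

Equilibrium: 174 - 6p = -35 + 5p gives p* = 19, q* = 60.
Demand choke price: p = 29; supply starts at p = 7.
CS = ½(29 − 19)(60) = 300; PS = ½(19 − 7)(60) = 360.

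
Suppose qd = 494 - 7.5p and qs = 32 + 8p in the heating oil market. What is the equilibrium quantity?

Set qd = qs: 494 - 7.5p = 32 + 8p.
462 = 15.5p, so p* = 924/31.
q* = 494 − 7.5(924/31) = 8384/31.

q* = 8384/31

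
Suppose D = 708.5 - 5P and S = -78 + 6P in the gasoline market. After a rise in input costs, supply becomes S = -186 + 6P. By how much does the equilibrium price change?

Original equilibrium: P* = 71.5, Q* = 351.
New equilibrium: 708.5 - 5P = -186 + 6P, so 894.5 = 11P and P' = 1789/22; Q' = 708.5 − 5(1789/22) = 3321/11.
Change in price: 1789/22 − 71.5 = 108/11.

ΔP = 108/11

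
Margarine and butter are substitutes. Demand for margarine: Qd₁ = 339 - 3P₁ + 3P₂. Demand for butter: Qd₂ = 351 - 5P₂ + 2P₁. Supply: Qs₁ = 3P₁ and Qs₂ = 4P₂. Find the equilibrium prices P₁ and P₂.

Market 1: 339 - 3P₁ + 3P₂ = 3P₁ → 6P₁ - 3P₂ = 339.
Market 2: 9P₂ - 2P₁ = 351.
Eliminating P₂: 9×(1) + 3×(2) gives 48P₁ = 4104, so P₁ = 85.5.
Back-substitute into (2): P₂ = (351 + 2×85.5) / 9 = 58.

P₁ = 85.5, P₂ = 58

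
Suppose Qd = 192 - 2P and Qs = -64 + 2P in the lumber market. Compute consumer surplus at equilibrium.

Equilibrium: 192 - 2P = -64 + 2P gives P* = 64, Q* = 64.
Demand choke price (Qd = 0): P = 96.
CS = ½(96 − 64)(64) = 1024.

Consumer surplus = 1024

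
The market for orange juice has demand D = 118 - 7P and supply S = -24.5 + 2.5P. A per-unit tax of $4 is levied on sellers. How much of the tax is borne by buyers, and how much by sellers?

Buyers bear 20/19, sellers bear 56/19

Pre-tax equilibrium: P* = 15, Q* = 13.
Tax on sellers shifts supply to S = -24.5 + 2.5(P − 4) = -34.5 + 2.5P.
118 - 7P = -34.5 + 2.5P gives buyer price Pb = 305/19; sellers receive Ps = 305/19 − 4 = 229/19.
New quantity: Q = 118 − 7(305/19) = 107/19.
Buyer burden = 305/19 − 15 = 20/19; seller burden = 15 − 229/19 = 56/19.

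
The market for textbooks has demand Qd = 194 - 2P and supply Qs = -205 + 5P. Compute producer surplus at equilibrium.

Equilibrium: 194 - 2P = -205 + 5P gives P* = 57, Q* = 80.
Supply starts at P = 41 (where Qs = 0).
PS = ½(57 − 41)(80) = 640.

Producer surplus = 640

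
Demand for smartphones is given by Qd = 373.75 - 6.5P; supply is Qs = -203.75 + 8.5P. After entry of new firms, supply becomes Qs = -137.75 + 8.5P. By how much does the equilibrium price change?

Original equilibrium: P* = 38.5, Q* = 123.5.
New equilibrium: 373.75 - 6.5P = -137.75 + 8.5P, so 511.5 = 15P and P' = 34.1; Q' = 373.75 − 6.5(34.1) = 152.1.
Change in price: 34.1 − 38.5 = -4.4.

ΔP = -4.4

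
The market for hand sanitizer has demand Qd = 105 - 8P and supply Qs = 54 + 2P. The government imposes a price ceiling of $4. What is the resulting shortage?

Shortage = 11

Equilibrium price would be P* = 5.1, so the ceiling at 4 binds.
At P = 4: Qd = 105 − 8(4) = 73, Qs = 54 + 2(4) = 62.
Shortage = 73 − 62 = 11.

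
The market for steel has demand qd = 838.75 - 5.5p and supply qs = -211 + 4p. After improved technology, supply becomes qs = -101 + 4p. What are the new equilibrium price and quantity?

p' = 3759/38, q' = 5599/19

Original equilibrium: p* = 110.5, q* = 231.
New equilibrium: 838.75 - 5.5p = -101 + 4p, so 939.75 = 9.5p and p' = 3759/38; q' = 838.75 − 5.5(3759/38) = 5599/19.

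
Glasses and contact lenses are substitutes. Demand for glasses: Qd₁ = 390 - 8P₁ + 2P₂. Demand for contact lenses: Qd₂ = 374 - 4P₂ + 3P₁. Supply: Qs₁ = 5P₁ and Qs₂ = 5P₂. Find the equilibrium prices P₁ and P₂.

Market 1: 390 - 8P₁ + 2P₂ = 5P₁ → 13P₁ - 2P₂ = 390.
Market 2: 9P₂ - 3P₁ = 374.
Eliminating P₂: 9×(1) + 2×(2) gives 111P₁ = 4258, so P₁ = 4258/111.
Back-substitute into (2): P₂ = (374 + 3×4258/111) / 9 = 6032/111.

P₁ = 4258/111, P₂ = 6032/111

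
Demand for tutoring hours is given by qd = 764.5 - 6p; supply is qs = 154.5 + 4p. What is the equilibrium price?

Set qd = qs: 764.5 - 6p = 154.5 + 4p.
610 = 10p, so p* = 61.
q* = 764.5 − 6(61) = 398.5.

p* = 61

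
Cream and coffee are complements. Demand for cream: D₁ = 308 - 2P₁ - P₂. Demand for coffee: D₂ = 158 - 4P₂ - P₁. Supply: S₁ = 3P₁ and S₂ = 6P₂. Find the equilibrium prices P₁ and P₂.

Market 1: 308 - 2P₁ - P₂ = 3P₁ → 5P₁ + P₂ = 308.
Market 2: 10P₂ + P₁ = 158.
Eliminating P₂: 10×(1) − 1×(2) gives 49P₁ = 2922, so P₁ = 2922/49.
Back-substitute into (2): P₂ = (158 − 1×2922/49) / 10 = 482/49.

P₁ = 2922/49, P₂ = 482/49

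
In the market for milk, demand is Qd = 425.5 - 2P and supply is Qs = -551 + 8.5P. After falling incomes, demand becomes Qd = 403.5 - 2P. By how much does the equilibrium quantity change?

Original equilibrium: P* = 93, Q* = 239.5.
New equilibrium: 403.5 - 2P = -551 + 8.5P, so 954.5 = 10.5P and P' = 1909/21; Q' = 403.5 − 2(1909/21) = 9311/42.
Change in quantity: 9311/42 − 239.5 = -374/21.

ΔQ = -374/21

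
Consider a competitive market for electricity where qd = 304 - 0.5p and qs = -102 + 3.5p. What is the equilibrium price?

Set qd = qs: 304 - 0.5p = -102 + 3.5p.
406 = 4p, so p* = 101.5.
q* = 304 − 0.5(101.5) = 253.25.

p* = 101.5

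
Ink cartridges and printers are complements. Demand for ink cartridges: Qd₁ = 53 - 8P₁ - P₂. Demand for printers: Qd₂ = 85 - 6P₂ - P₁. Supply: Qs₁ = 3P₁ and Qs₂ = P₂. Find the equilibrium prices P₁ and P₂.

P₁ = 143/38, P₂ = 441/38

Market 1: 53 - 8P₁ - P₂ = 3P₁ → 11P₁ + P₂ = 53.
Market 2: 7P₂ + P₁ = 85.
Eliminating P₂: 7×(1) − 1×(2) gives 76P₁ = 286, so P₁ = 143/38.
Back-substitute into (2): P₂ = (85 − 1×143/38) / 7 = 441/38.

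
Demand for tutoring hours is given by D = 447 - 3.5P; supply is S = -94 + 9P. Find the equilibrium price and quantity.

P* = 43.28, Q* = 295.52

Set D = S: 447 - 3.5P = -94 + 9P.
541 = 12.5P, so P* = 43.28.
Q* = 447 − 3.5(43.28) = 295.52.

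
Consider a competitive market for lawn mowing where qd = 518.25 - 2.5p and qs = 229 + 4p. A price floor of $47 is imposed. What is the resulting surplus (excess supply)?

Surplus = 16.25

Equilibrium price would be p* = 44.5, so the floor at 47 binds.
At p = 47: qd = 400.75, qs = 417.
Surplus = 417 − 400.75 = 16.25.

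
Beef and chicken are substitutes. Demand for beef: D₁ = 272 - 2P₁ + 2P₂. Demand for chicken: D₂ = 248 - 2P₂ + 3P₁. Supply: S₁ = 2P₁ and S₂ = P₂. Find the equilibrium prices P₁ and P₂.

Market 1: 272 - 2P₁ + 2P₂ = 2P₁ → 4P₁ - 2P₂ = 272.
Market 2: 3P₂ - 3P₁ = 248.
Eliminating P₂: 3×(1) + 2×(2) gives 6P₁ = 1312, so P₁ = 656/3.
Back-substitute into (2): P₂ = (248 + 3×656/3) / 3 = 904/3.

P₁ = 656/3, P₂ = 904/3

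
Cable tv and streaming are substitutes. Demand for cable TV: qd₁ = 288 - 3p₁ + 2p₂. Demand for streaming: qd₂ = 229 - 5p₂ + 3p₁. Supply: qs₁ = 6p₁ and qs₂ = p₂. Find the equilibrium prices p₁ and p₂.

p₁ = 1093/24, p₂ = 60.9375

Market 1: 288 - 3p₁ + 2p₂ = 6p₁ → 9p₁ - 2p₂ = 288.
Market 2: 6p₂ - 3p₁ = 229.
Eliminating p₂: 6×(1) + 2×(2) gives 48p₁ = 2186, so p₁ = 1093/24.
Back-substitute into (2): p₂ = (229 + 3×1093/24) / 6 = 60.9375.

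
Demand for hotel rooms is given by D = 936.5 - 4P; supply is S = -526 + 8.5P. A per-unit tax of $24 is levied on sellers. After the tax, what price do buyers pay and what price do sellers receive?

Pre-tax equilibrium: P* = 117, Q* = 468.5.
Tax on sellers shifts supply to S = -526 + 8.5(P − 24) = -730 + 8.5P.
936.5 - 4P = -730 + 8.5P gives buyer price Pb = 133.32; sellers receive Ps = 133.32 − 24 = 109.32.
New quantity: Q = 936.5 − 4(133.32) = 403.22.

Buyers pay $133.32, sellers receive $109.32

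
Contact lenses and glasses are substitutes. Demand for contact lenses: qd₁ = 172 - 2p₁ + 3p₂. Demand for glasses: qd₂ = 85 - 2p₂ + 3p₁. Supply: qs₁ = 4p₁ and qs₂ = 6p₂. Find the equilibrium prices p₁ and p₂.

p₁ = 1631/39, p₂ = 342/13

Market 1: 172 - 2p₁ + 3p₂ = 4p₁ → 6p₁ - 3p₂ = 172.
Market 2: 8p₂ - 3p₁ = 85.
Eliminating p₂: 8×(1) + 3×(2) gives 39p₁ = 1631, so p₁ = 1631/39.
Back-substitute into (2): p₂ = (85 + 3×1631/39) / 8 = 342/13.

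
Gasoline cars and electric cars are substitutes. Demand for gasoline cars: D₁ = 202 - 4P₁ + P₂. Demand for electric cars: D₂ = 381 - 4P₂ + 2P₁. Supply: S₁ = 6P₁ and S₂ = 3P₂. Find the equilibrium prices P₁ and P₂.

P₁ = 1795/68, P₂ = 2107/34

Market 1: 202 - 4P₁ + P₂ = 6P₁ → 10P₁ - P₂ = 202.
Market 2: 7P₂ - 2P₁ = 381.
Eliminating P₂: 7×(1) + 1×(2) gives 68P₁ = 1795, so P₁ = 1795/68.
Back-substitute into (2): P₂ = (381 + 2×1795/68) / 7 = 2107/34.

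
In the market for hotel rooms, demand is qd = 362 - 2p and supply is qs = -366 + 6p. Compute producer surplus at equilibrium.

Producer surplus = 2700

Equilibrium: 362 - 2p = -366 + 6p gives p* = 91, q* = 180.
Supply starts at p = 61 (where qs = 0).
PS = ½(91 − 61)(180) = 2700.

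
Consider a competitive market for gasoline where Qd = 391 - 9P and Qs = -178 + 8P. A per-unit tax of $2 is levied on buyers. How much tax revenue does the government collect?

Tax revenue = 2764/17

Pre-tax equilibrium: P* = 569/17, Q* = 1526/17.
Tax on buyers shifts demand to Qd = 391 − 9(P + 2) = 373 - 9P.
373 - 9P = -178 + 8P gives seller price Ps = 551/17; buyers pay Pb = 551/17 + 2 = 585/17.
New quantity: Q = 391 − 9(585/17) = 1382/17.
Revenue = 2 × 1382/17 = 2764/17.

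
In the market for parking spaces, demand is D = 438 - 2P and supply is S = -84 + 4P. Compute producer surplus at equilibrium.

Producer surplus = 8712

Equilibrium: 438 - 2P = -84 + 4P gives P* = 87, Q* = 264.
Supply starts at P = 21 (where S = 0).
PS = ½(87 − 21)(264) = 8712.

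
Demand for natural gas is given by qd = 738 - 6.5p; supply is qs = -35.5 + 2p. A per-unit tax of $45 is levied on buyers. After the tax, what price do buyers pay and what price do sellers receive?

Buyers pay 1727/17, sellers receive 962/17

Pre-tax equilibrium: p* = 91, q* = 146.5.
Tax on buyers shifts demand to qd = 738 − 6.5(p + 45) = 445.5 - 6.5p.
445.5 - 6.5p = -35.5 + 2p gives seller price ps = 962/17; buyers pay pb = 962/17 + 45 = 1727/17.
New quantity: q = 738 − 6.5(1727/17) = 2641/34.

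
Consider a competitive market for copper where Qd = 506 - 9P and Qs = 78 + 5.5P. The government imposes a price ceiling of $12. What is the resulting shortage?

Equilibrium price would be P* = 856/29, so the ceiling at 12 binds.
At P = 12: Qd = 506 − 9(12) = 398, Qs = 78 + 5.5(12) = 144.
Shortage = 398 − 144 = 254.

Shortage = 254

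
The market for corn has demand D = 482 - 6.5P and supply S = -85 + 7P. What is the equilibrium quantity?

Q* = 209

Set D = S: 482 - 6.5P = -85 + 7P.
567 = 13.5P, so P* = 42.
Q* = 482 − 6.5(42) = 209.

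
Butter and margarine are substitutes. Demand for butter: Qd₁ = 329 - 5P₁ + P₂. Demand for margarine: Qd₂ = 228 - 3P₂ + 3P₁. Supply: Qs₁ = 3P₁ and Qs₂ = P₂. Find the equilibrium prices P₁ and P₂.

P₁ = 1544/29, P₂ = 2811/29

Market 1: 329 - 5P₁ + P₂ = 3P₁ → 8P₁ - P₂ = 329.
Market 2: 4P₂ - 3P₁ = 228.
Eliminating P₂: 4×(1) + 1×(2) gives 29P₁ = 1544, so P₁ = 1544/29.
Back-substitute into (2): P₂ = (228 + 3×1544/29) / 4 = 2811/29.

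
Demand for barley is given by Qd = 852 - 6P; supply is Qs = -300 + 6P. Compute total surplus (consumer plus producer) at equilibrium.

Equilibrium: 852 - 6P = -300 + 6P gives P* = 96, Q* = 276.
Demand choke price: P = 142; supply starts at P = 50.
CS = ½(142 − 96)(276) = 6348; PS = ½(96 − 50)(276) = 6348.

Total surplus = 12696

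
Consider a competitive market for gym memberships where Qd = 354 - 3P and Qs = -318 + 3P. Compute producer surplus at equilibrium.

Equilibrium: 354 - 3P = -318 + 3P gives P* = 112, Q* = 18.
Supply starts at P = 106 (where Qs = 0).
PS = ½(112 − 106)(18) = 54.

Producer surplus = 54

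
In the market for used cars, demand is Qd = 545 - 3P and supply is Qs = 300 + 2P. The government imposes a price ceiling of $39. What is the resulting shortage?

Shortage = 50

Equilibrium price would be P* = 49, so the ceiling at 39 binds.
At P = 39: Qd = 545 − 3(39) = 428, Qs = 300 + 2(39) = 378.
Shortage = 428 − 378 = 50.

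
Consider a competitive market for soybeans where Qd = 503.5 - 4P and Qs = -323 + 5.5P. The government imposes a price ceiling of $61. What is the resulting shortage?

Shortage = 247

Equilibrium price would be P* = 87, so the ceiling at 61 binds.
At P = 61: Qd = 503.5 − 4(61) = 259.5, Qs = -323 + 5.5(61) = 12.5.
Shortage = 259.5 − 12.5 = 247.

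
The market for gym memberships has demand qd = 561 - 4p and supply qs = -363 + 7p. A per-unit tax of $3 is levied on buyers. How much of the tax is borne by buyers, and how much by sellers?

Buyers bear 21/11, sellers bear 12/11

Pre-tax equilibrium: p* = 84, q* = 225.
Tax on buyers shifts demand to qd = 561 − 4(p + 3) = 549 - 4p.
549 - 4p = -363 + 7p gives seller price ps = 912/11; buyers pay pb = 912/11 + 3 = 945/11.
New quantity: q = 561 − 4(945/11) = 2391/11.
Buyer burden = 945/11 − 84 = 21/11; seller burden = 84 − 912/11 = 12/11.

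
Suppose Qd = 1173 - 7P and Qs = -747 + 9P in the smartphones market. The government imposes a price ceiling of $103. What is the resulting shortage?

Equilibrium price would be P* = 120, so the ceiling at 103 binds.
At P = 103: Qd = 1173 − 7(103) = 452, Qs = -747 + 9(103) = 180.
Shortage = 452 − 180 = 272.

Shortage = 272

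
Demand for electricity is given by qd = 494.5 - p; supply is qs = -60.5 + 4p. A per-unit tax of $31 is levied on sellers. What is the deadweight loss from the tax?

Pre-tax equilibrium: p* = 111, q* = 383.5.
Tax on sellers shifts supply to qs = -60.5 + 4(p − 31) = -184.5 + 4p.
494.5 - p = -184.5 + 4p gives buyer price pb = 135.8; sellers receive ps = 135.8 − 31 = 104.8.
New quantity: q = 494.5 − 1(135.8) = 358.7.
DWL = ½ × 31 × (383.5 − 358.7) = 384.4.

Deadweight loss = 384.4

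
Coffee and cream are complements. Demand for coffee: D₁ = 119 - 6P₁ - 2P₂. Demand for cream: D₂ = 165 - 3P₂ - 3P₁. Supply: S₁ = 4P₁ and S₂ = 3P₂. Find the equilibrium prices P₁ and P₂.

Market 1: 119 - 6P₁ - 2P₂ = 4P₁ → 10P₁ + 2P₂ = 119.
Market 2: 6P₂ + 3P₁ = 165.
Eliminating P₂: 6×(1) − 2×(2) gives 54P₁ = 384, so P₁ = 64/9.
Back-substitute into (2): P₂ = (165 − 3×64/9) / 6 = 431/18.

P₁ = 64/9, P₂ = 431/18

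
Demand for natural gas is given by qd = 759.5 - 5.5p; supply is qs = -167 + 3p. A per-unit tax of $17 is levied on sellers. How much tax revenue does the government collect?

Tax revenue = 2159

Pre-tax equilibrium: p* = 109, q* = 160.
Tax on sellers shifts supply to qs = -167 + 3(p − 17) = -218 + 3p.
759.5 - 5.5p = -218 + 3p gives buyer price pb = 115; sellers receive ps = 115 − 17 = 98.
New quantity: q = 759.5 − 5.5(115) = 127.
Revenue = 17 × 127 = 2159.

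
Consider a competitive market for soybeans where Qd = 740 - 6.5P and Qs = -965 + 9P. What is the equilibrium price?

Set Qd = Qs: 740 - 6.5P = -965 + 9P.
1705 = 15.5P, so P* = 110.
Q* = 740 − 6.5(110) = 25.

P* = 110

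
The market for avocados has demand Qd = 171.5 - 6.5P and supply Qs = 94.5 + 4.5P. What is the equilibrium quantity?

Set Qd = Qs: 171.5 - 6.5P = 94.5 + 4.5P.
77 = 11P, so P* = 7.
Q* = 171.5 − 6.5(7) = 126.

Q* = 126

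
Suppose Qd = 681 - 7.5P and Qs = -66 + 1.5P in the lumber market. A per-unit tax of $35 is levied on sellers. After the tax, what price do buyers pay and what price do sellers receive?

Buyers pay 533/6, sellers receive 323/6

Pre-tax equilibrium: P* = 83, Q* = 58.5.
Tax on sellers shifts supply to Qs = -66 + 1.5(P − 35) = -118.5 + 1.5P.
681 - 7.5P = -118.5 + 1.5P gives buyer price Pb = 533/6; sellers receive Ps = 533/6 − 35 = 323/6.
New quantity: Q = 681 − 7.5(533/6) = 14.75.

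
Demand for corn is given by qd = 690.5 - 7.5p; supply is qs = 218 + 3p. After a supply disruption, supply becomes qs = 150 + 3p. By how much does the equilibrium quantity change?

Original equilibrium: p* = 45, q* = 353.
New equilibrium: 690.5 - 7.5p = 150 + 3p, so 540.5 = 10.5p and p' = 1081/21; q' = 690.5 − 7.5(1081/21) = 2131/7.
Change in quantity: 2131/7 − 353 = -340/7.

Δq = -340/7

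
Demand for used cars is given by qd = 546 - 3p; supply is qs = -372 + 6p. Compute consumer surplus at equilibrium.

Equilibrium: 546 - 3p = -372 + 6p gives p* = 102, q* = 240.
Demand choke price (qd = 0): p = 182.
CS = ½(182 − 102)(240) = 9600.

Consumer surplus = 9600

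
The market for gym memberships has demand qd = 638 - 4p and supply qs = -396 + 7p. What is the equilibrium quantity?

Set qd = qs: 638 - 4p = -396 + 7p.
1034 = 11p, so p* = 94.
q* = 638 − 4(94) = 262.

q* = 262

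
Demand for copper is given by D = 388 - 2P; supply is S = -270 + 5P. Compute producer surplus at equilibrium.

Producer surplus = 4000

Equilibrium: 388 - 2P = -270 + 5P gives P* = 94, Q* = 200.
Supply starts at P = 54 (where S = 0).
PS = ½(94 − 54)(200) = 4000.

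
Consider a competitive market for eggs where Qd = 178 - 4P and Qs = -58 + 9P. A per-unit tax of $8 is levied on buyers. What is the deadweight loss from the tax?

Pre-tax equilibrium: P* = 236/13, Q* = 1370/13.
Tax on buyers shifts demand to Qd = 178 − 4(P + 8) = 146 - 4P.
146 - 4P = -58 + 9P gives seller price Ps = 204/13; buyers pay Pb = 204/13 + 8 = 308/13.
New quantity: Q = 178 − 4(308/13) = 1082/13.
DWL = ½ × 8 × (1370/13 − 1082/13) = 1152/13.

Deadweight loss = 1152/13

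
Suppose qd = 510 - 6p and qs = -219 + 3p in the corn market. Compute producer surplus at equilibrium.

Producer surplus = 96

Equilibrium: 510 - 6p = -219 + 3p gives p* = 81, q* = 24.
Supply starts at p = 73 (where qs = 0).
PS = ½(81 − 73)(24) = 96.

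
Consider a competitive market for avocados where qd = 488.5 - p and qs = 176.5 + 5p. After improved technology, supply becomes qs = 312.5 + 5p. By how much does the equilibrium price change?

Original equilibrium: p* = 52, q* = 436.5.
New equilibrium: 488.5 - p = 312.5 + 5p, so 176 = 6p and p' = 88/3; q' = 488.5 − 1(88/3) = 2755/6.
Change in price: 88/3 − 52 = -68/3.

Δp = -68/3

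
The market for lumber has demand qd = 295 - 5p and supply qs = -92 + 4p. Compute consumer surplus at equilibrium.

Consumer surplus = 640

Equilibrium: 295 - 5p = -92 + 4p gives p* = 43, q* = 80.
Demand choke price (qd = 0): p = 59.
CS = ½(59 − 43)(80) = 640.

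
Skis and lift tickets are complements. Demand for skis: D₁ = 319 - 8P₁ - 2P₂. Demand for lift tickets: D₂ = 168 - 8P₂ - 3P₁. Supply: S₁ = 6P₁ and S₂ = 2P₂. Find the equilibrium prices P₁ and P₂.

Market 1: 319 - 8P₁ - 2P₂ = 6P₁ → 14P₁ + 2P₂ = 319.
Market 2: 10P₂ + 3P₁ = 168.
Eliminating P₂: 10×(1) − 2×(2) gives 134P₁ = 2854, so P₁ = 1427/67.
Back-substitute into (2): P₂ = (168 − 3×1427/67) / 10 = 1395/134.

P₁ = 1427/67, P₂ = 1395/134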